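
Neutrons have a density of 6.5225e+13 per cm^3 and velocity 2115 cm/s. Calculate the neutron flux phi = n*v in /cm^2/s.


phi = n * v
phi = 6.5225e+13 * 2115
phi = 1.3795e+17 /cm^2/s

1.3795e+17


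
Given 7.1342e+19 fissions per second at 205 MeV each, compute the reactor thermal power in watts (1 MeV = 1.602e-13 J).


P = fission_rate * E_MeV * 1.602e-13
P = 7.1342e+19 * 205 * 1.602e-13
P = 2.3429e+09 W

2.3429e+09


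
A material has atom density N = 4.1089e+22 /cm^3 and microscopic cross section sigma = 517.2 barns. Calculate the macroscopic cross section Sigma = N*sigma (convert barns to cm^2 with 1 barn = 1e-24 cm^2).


Sigma = N * sigma_barns * 1e-24
Sigma = 4.1089e+22 * 517.2 * 1e-24
Sigma = 21.251 /cm

21.251


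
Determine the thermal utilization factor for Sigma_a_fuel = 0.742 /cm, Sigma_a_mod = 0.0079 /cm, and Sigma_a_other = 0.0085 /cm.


f = Sigma_a_fuel / (Sigma_a_fuel + Sigma_a_mod + Sigma_a_other)
f = 0.742 / (0.742 + 0.0079 + 0.0085)
f = 0.97838

0.97838


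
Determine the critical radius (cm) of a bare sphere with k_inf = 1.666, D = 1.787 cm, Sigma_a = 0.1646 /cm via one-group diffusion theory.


L^2 = D / Sigma_a = 1.787 / 0.1646 = 10.85662 cm^2
B_m^2 = (k_inf - 1) / L^2 = (1.666 - 1) / 10.85662 = 0.06134506 /cm^2
For a bare sphere: B_g = pi/R, so R_c = pi / sqrt(B_m^2)
R_c = pi / sqrt(0.06134506) = 12.684 cm

12.684


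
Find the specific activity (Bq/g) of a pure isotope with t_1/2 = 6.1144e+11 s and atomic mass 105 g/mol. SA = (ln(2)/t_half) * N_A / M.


lambda = ln(2) / t_half = ln(2) / 6.1144e+11 = 1.133631e-12 /s
SA = lambda * N_A / M
SA = 1.133631e-12 * 6.022e23 / 105
SA = 6.5016e+09 Bq/g

6.5016e+09


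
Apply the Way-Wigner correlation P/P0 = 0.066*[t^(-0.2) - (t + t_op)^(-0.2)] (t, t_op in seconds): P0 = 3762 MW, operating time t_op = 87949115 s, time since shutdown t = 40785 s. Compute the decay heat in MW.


P/P0 = 0.066 * [t^(-0.2) - (t + t_op)^(-0.2)]
P/P0 = 0.066 * [40785^(-0.2) - (40785 + 87949115)^(-0.2)]
P/P0 = 0.066 * [0.1196465 - 0.02576994] = 0.006195853
P = 3762 * 0.006195853 = 23.309 MW

23.309


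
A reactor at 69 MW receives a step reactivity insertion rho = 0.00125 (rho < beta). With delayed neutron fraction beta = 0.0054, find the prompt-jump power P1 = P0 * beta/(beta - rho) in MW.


P1/P0 = beta / (beta - rho)
P1/P0 = 0.0054 / (0.0054 - 0.00125) = 1.301205
P1 = 69 * 1.301205 = 89.783 MW

89.783


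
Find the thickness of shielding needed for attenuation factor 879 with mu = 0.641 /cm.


x = ln(factor) / mu
x = ln(879) / 0.641
x = 10.575 cm

10.575


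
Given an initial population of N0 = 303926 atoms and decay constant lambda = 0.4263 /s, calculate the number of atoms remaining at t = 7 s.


N = N0 * exp(-lambda * t)
N = 303926 * exp(-0.4263 * 7)
N = 15374

15374


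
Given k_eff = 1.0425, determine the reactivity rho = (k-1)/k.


rho = (k_eff - 1) / k_eff
rho = (1.0425 - 1) / 1.0425
rho = 0.040767

0.040767


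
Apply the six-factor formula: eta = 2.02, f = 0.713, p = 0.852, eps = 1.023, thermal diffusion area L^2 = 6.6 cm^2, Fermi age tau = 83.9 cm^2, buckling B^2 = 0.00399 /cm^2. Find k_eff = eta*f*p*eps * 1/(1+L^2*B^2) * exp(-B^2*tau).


k_inf = eta*f*p*eps = 2.02*0.713*0.852*1.023 = 1.255325
P_TNL = 1/(1 + L^2*B^2) = 1/(1 + 6.6*0.00399) = 0.9743417
P_FNL = exp(-B^2*tau) = exp(-0.00399*83.9) = 0.7155091
k_eff = k_inf * P_TNL * P_FNL = 1.255325 * 0.9743417 * 0.7155091
k_eff = 0.87515

0.87515


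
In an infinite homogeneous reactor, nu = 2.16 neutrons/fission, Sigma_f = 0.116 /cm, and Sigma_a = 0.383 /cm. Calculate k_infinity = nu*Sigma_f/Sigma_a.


k_inf = nu * Sigma_f / Sigma_a
k_inf = 2.16 * 0.116 / 0.383
k_inf = 0.65420

0.65420


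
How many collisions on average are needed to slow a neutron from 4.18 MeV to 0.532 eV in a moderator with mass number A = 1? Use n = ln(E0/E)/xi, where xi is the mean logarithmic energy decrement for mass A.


xi = 1 + (A-1)^2/(2A)*ln((A-1)/(A+1)) = 1 (for A = 1)
n = ln(E0/E) / xi
n = ln(4.18e6 / 0.532) / 1
n = ln(7.857143e+06) / 1 = 15.877

15.877


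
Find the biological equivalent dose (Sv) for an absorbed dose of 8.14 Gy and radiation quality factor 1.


H = D * Q
H = 8.14 * 1
H = 8.1400 Sv

8.1400


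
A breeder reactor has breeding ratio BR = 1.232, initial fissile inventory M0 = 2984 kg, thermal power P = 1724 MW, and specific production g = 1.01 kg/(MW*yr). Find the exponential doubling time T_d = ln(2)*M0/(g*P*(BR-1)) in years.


Breeding gain G = BR - 1 = 1.232 - 1 = 0.232
Fissile production rate = g * P * G = 1.01 * 1724 * 0.232 = 403.96768 kg/yr
T_d = ln(2) * M0 / (g * P * G)
T_d = ln(2) * 2984 / 403.96768 = 5.1201 yr

5.1201


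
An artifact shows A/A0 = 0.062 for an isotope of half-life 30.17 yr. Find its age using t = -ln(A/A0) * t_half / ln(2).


lambda = ln(2) / t_half = ln(2) / 30.17 = 0.02297472 /yr
t = -ln(A/A0) / lambda
t = -ln(0.062) / 0.02297472
t = 121.03 yr

121.03


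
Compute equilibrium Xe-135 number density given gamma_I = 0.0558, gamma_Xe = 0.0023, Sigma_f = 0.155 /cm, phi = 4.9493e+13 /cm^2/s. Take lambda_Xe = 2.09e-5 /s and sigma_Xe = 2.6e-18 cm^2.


Xe_eq = (gamma_I + gamma_Xe) * Sigma_f * phi / (lambda_Xe + sigma_Xe * phi)
Numerator = (0.0558 + 0.0023) * 0.155 * 4.9493e+13 = 4.457092e+11
Denominator = 2.09e-5 + 2.6e-18 * 4.9493e+13 = 1.495818e-04
Xe_eq = 4.457092e+11 / 1.495818e-04 = 2.9797e+15 /cm^3

2.9797e+15


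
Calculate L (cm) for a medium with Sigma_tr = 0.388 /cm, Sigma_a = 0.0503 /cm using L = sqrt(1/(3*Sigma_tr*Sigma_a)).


D = 1 / (3 * Sigma_tr) = 1 / (3 * 0.388) = 0.8591065 cm
L = sqrt(D / Sigma_a)
L = sqrt(0.8591065 / 0.0503)
L = 4.1328 cm

4.1328


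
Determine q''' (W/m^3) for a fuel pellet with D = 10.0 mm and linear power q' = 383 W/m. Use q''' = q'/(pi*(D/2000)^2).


r = D / 2 / 1000 = 10.0 / 2 / 1000 = 0.005 m
q''' = q' / (pi * r^2)
q''' = 383 / (pi * 0.005^2)
q''' = 4.8765e+06 W/m^3

4.8765e+06


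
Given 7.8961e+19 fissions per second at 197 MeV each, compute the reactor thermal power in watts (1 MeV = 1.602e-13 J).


P = fission_rate * E_MeV * 1.602e-13
P = 7.8961e+19 * 197 * 1.602e-13
P = 2.4920e+09 W

2.4920e+09


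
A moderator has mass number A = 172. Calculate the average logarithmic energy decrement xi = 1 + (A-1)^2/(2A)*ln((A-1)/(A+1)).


xi = 1 + (A-1)^2/(2A) * ln((A-1)/(A+1))
xi = 1 + (172-1)^2/(2*172) * ln((172-1)/(172 +1))
xi = 0.011583

0.011583


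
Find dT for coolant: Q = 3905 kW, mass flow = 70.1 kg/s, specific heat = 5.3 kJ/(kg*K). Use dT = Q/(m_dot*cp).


dT = Q / (m_dot * cp)
dT = 3905 / (70.1 * 5.3)
dT = 10.511 C

10.511


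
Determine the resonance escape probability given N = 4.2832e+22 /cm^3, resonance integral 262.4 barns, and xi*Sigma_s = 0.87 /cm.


p = exp(-N * I * 1e-24 / (xi*Sigma_s))
p = exp(-4.2832e+22 * 262.4 * 1e-24 / 0.87)
p = 2.4522e-06

2.4522e-06


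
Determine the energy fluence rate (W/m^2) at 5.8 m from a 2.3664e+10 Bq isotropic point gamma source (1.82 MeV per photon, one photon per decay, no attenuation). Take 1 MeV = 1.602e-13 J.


psi = A * E * 1.602e-13 / (4*pi*r^2)
psi = 2.3664e+10 * 1.82 * 1.602e-13 / (4*pi*5.8^2)
psi = 1.6321e-05 W/m^2

1.6321e-05


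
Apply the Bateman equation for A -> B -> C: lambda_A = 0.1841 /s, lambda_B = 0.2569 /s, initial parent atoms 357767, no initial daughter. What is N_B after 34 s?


N_B(t) = lambda_A * N_A0 / (lambda_B - lambda_A) * [exp(-lambda_A*t) - exp(-lambda_B*t)]
exp(-0.1841*34) = 0.001912393; exp(-0.2569*34) = 1.609205e-04
N_B = 0.1841 * 357767 / (0.2569 - 0.1841) * (0.001912393 - 1.609205e-04)
N_B = 1584.6

1584.6


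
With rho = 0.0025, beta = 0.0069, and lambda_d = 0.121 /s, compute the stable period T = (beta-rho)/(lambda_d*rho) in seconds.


T = (beta - rho) / (lambda_d * rho)
T = (0.0069 - 0.0025) / (0.121 * 0.0025)
T = 14.545 s

14.545


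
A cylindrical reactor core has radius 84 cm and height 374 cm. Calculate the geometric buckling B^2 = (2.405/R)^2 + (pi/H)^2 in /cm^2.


B^2 = (2.405/R)^2 + (pi/H)^2
B^2 = (2.405/84)^2 + (pi/374)^2
B^2 = 8.9029e-04 /cm^2

8.9029e-04


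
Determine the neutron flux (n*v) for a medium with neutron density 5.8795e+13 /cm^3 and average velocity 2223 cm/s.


phi = n * v
phi = 5.8795e+13 * 2223
phi = 1.3070e+17 /cm^2/s

1.3070e+17


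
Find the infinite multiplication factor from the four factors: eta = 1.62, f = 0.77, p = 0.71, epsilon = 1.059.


k_inf = eta * f * p * epsilon
k_inf = 1.62 * 0.77 * 0.71 * 1.059
k_inf = 0.93791

0.93791


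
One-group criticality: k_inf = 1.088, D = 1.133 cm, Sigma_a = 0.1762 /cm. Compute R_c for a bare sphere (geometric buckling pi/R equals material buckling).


L^2 = D / Sigma_a = 1.133 / 0.1762 = 6.430193 cm^2
B_m^2 = (k_inf - 1) / L^2 = (1.088 - 1) / 6.430193 = 0.01368544 /cm^2
For a bare sphere: B_g = pi/R, so R_c = pi / sqrt(B_m^2)
R_c = pi / sqrt(0.01368544) = 26.855 cm

26.855


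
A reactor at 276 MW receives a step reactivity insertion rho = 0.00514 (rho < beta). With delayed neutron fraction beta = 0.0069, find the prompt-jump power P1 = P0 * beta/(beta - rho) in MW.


P1/P0 = beta / (beta - rho)
P1/P0 = 0.0069 / (0.0069 - 0.00514) = 3.920455
P1 = 276 * 3.920455 = 1082.0 MW

1082.0


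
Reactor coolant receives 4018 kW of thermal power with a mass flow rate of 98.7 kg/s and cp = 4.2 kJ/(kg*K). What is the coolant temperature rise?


dT = Q / (m_dot * cp)
dT = 4018 / (98.7 * 4.2)
dT = 9.6927 C

9.6927


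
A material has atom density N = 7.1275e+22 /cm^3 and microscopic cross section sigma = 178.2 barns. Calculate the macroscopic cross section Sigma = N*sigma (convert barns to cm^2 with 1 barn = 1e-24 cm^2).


Sigma = N * sigma_barns * 1e-24
Sigma = 7.1275e+22 * 178.2 * 1e-24
Sigma = 12.701 /cm

12.701


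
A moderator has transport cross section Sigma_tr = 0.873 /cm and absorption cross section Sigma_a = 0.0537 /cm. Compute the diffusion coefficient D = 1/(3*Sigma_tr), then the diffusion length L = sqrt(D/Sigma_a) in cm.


D = 1 / (3 * Sigma_tr) = 1 / (3 * 0.873) = 0.3818251 cm
L = sqrt(D / Sigma_a)
L = sqrt(0.3818251 / 0.0537)
L = 2.6665 cm

2.6665


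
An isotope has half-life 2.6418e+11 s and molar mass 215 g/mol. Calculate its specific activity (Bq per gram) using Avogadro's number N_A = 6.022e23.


lambda = ln(2) / t_half = ln(2) / 2.6418e+11 = 2.623769e-12 /s
SA = lambda * N_A / M
SA = 2.623769e-12 * 6.022e23 / 215
SA = 7.3490e+09 Bq/g

7.3490e+09


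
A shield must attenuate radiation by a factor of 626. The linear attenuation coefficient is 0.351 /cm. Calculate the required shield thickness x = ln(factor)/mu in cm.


x = ln(factor) / mu
x = ln(626) / 0.351
x = 18.346 cm

18.346


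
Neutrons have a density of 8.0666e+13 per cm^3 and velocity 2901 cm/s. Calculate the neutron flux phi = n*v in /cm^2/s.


phi = n * v
phi = 8.0666e+13 * 2901
phi = 2.3401e+17 /cm^2/s

2.3401e+17


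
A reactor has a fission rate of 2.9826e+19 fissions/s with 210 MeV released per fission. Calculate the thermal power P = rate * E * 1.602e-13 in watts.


P = fission_rate * E_MeV * 1.602e-13
P = 2.9826e+19 * 210 * 1.602e-13
P = 1.0034e+09 W

1.0034e+09


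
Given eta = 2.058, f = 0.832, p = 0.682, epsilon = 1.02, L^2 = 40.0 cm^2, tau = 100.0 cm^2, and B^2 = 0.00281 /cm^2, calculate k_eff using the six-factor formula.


k_inf = eta*f*p*eps = 2.058*0.832*0.682*1.02 = 1.191114
P_TNL = 1/(1 + L^2*B^2) = 1/(1 + 40.0*0.00281) = 0.8989572
P_FNL = exp(-B^2*tau) = exp(-0.00281*100.0) = 0.7550283
k_eff = k_inf * P_TNL * P_FNL = 1.191114 * 0.8989572 * 0.7550283
k_eff = 0.80845

0.80845


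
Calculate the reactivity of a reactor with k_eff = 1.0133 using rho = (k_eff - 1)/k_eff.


rho = (k_eff - 1) / k_eff
rho = (1.0133 - 1) / 1.0133
rho = 0.013125

0.013125


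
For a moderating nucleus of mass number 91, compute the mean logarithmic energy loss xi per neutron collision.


xi = 1 + (A-1)^2/(2A) * ln((A-1)/(A+1))
xi = 1 + (91-1)^2/(2*91) * ln((91-1)/(91 +1))
xi = 0.021818

0.021818


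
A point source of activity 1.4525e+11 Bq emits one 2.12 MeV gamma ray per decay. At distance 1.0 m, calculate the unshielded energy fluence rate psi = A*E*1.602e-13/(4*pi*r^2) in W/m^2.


psi = A * E * 1.602e-13 / (4*pi*r^2)
psi = 1.4525e+11 * 2.12 * 1.602e-13 / (4*pi*1.0^2)
psi = 0.0039256 W/m^2

0.0039256


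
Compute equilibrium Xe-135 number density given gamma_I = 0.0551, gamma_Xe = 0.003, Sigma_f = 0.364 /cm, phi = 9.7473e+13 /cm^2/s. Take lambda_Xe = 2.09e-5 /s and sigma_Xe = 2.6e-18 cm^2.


Xe_eq = (gamma_I + gamma_Xe) * Sigma_f * phi / (lambda_Xe + sigma_Xe * phi)
Numerator = (0.0551 + 0.003) * 0.364 * 9.7473e+13 = 2.061398e+12
Denominator = 2.09e-5 + 2.6e-18 * 9.7473e+13 = 2.743298e-04
Xe_eq = 2.061398e+12 / 2.743298e-04 = 7.5143e+15 /cm^3

7.5143e+15


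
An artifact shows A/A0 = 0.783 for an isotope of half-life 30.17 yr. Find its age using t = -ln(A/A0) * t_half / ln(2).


lambda = ln(2) / t_half = ln(2) / 30.17 = 0.02297472 /yr
t = -ln(A/A0) / lambda
t = -ln(0.783) / 0.02297472
t = 10.647 yr

10.647


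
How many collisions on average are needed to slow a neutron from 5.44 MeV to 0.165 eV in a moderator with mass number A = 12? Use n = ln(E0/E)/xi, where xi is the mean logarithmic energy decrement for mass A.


xi = 1 + (A-1)^2/(2A)*ln((A-1)/(A+1)) = 0.1577690 (for A = 12)
n = ln(E0/E) / xi
n = ln(5.44e6 / 0.165) / 0.1577690
n = ln(3.296970e+07) / 0.1577690 = 109.72

109.72


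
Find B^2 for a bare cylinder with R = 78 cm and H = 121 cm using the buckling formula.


B^2 = (2.405/R)^2 + (pi/H)^2
B^2 = (2.405/78)^2 + (pi/121)^2
B^2 = 0.0016248 /cm^2

0.0016248


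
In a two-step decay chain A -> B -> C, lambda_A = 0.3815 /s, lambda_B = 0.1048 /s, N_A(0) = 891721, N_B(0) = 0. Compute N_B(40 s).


N_B(t) = lambda_A * N_A0 / (lambda_B - lambda_A) * [exp(-lambda_A*t) - exp(-lambda_B*t)]
exp(-0.3815*40) = 2.358665e-07; exp(-0.1048*40) = 0.01511602
N_B = 0.3815 * 891721 / (0.1048 - 0.3815) * (2.358665e-07 - 0.01511602)
N_B = 18584

18584


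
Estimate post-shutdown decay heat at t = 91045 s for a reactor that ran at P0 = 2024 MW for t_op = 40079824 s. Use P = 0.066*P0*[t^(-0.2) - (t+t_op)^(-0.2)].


P/P0 = 0.066 * [t^(-0.2) - (t + t_op)^(-0.2)]
P/P0 = 0.066 * [91045^(-0.2) - (91045 + 40079824)^(-0.2)]
P/P0 = 0.066 * [0.1018940 - 0.03014517] = 0.004735423
P = 2024 * 0.004735423 = 9.5845 MW

9.5845


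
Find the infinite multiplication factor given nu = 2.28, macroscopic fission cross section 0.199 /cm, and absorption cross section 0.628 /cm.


k_inf = nu * Sigma_f / Sigma_a
k_inf = 2.28 * 0.199 / 0.628
k_inf = 0.72248

0.72248


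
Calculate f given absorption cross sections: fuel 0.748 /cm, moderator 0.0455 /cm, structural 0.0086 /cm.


f = Sigma_a_fuel / (Sigma_a_fuel + Sigma_a_mod + Sigma_a_other)
f = 0.748 / (0.748 + 0.0455 + 0.0086)
f = 0.93255

0.93255


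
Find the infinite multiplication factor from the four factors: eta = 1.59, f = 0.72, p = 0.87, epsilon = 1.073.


k_inf = eta * f * p * epsilon
k_inf = 1.59 * 0.72 * 0.87 * 1.073
k_inf = 1.0687

1.0687


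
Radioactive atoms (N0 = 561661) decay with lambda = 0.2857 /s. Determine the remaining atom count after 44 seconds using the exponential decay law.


N = N0 * exp(-lambda * t)
N = 561661 * exp(-0.2857 * 44)
N = 1.9500

1.9500


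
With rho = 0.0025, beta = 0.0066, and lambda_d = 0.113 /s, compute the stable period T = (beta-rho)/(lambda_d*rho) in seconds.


T = (beta - rho) / (lambda_d * rho)
T = (0.0066 - 0.0025) / (0.113 * 0.0025)
T = 14.513 s

14.513


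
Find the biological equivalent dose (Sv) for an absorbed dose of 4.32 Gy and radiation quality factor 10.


H = D * Q
H = 4.32 * 10
H = 43.200 Sv

43.200


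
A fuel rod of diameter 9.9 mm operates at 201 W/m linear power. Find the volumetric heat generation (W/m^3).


r = D / 2 / 1000 = 9.9 / 2 / 1000 = 0.00495 m
q''' = q' / (pi * r^2)
q''' = 201 / (pi * 0.00495^2)
q''' = 2.6112e+06 W/m^3

2.6112e+06


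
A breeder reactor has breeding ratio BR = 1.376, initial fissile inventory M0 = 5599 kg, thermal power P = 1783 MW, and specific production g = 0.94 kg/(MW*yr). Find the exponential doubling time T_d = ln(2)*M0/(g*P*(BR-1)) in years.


Breeding gain G = BR - 1 = 1.376 - 1 = 0.376
Fissile production rate = g * P * G = 0.94 * 1783 * 0.376 = 630.18352 kg/yr
T_d = ln(2) * M0 / (g * P * G)
T_d = ln(2) * 5599 / 630.18352 = 6.1584 yr

6.1584


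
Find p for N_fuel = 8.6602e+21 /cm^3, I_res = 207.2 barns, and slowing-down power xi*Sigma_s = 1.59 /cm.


p = exp(-N * I * 1e-24 / (xi*Sigma_s))
p = exp(-8.6602e+21 * 207.2 * 1e-24 / 1.59)
p = 0.32350

0.32350


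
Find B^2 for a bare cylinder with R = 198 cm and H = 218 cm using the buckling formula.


B^2 = (2.405/R)^2 + (pi/H)^2
B^2 = (2.405/198)^2 + (pi/218)^2
B^2 = 3.5521e-04 /cm^2

3.5521e-04


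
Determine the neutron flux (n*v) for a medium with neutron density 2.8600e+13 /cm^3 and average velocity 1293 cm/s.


phi = n * v
phi = 2.8600e+13 * 1293
phi = 3.6980e+16 /cm^2/s

3.6980e+16


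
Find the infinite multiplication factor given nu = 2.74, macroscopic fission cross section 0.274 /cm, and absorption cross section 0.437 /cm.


k_inf = nu * Sigma_f / Sigma_a
k_inf = 2.74 * 0.274 / 0.437
k_inf = 1.7180

1.7180


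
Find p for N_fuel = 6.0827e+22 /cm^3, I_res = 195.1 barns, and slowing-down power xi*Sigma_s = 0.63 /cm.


p = exp(-N * I * 1e-24 / (xi*Sigma_s))
p = exp(-6.0827e+22 * 195.1 * 1e-24 / 0.63)
p = 6.5943e-09

6.5943e-09


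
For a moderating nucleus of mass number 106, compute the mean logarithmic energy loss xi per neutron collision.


xi = 1 + (A-1)^2/(2A) * ln((A-1)/(A+1))
xi = 1 + (106-1)^2/(2*106) * ln((106-1)/(106 +1))
xi = 0.018750

0.018750


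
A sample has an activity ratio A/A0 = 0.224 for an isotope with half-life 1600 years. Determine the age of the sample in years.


lambda = ln(2) / t_half = ln(2) / 1600 = 4.332170e-04 /yr
t = -ln(A/A0) / lambda
t = -ln(0.224) / 4.332170e-04
t = 3453.5 yr

3453.5


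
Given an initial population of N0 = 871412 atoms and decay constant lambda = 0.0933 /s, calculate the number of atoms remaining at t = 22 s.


N = N0 * exp(-lambda * t)
N = 871412 * exp(-0.0933 * 22)
N = 111890

111890


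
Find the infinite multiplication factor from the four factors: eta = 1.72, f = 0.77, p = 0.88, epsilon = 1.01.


k_inf = eta * f * p * epsilon
k_inf = 1.72 * 0.77 * 0.88 * 1.01
k_inf = 1.1771

1.1771


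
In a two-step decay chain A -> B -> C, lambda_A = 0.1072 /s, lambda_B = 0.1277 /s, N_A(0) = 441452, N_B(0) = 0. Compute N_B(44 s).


N_B(t) = lambda_A * N_A0 / (lambda_B - lambda_A) * [exp(-lambda_A*t) - exp(-lambda_B*t)]
exp(-0.1072*44) = 0.008943753; exp(-0.1277*44) = 0.003628993
N_B = 0.1072 * 441452 / (0.1277 - 0.1072) * (0.008943753 - 0.003628993)
N_B = 12269

12269


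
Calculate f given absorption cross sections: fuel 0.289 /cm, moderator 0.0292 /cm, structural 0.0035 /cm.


f = Sigma_a_fuel / (Sigma_a_fuel + Sigma_a_mod + Sigma_a_other)
f = 0.289 / (0.289 + 0.0292 + 0.0035)
f = 0.89835

0.89835


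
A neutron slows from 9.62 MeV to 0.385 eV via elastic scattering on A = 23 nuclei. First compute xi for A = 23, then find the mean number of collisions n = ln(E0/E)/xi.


xi = 1 + (A-1)^2/(2A)*ln((A-1)/(A+1)) = 0.08448899 (for A = 23)
n = ln(E0/E) / xi
n = ln(9.62e6 / 0.385) / 0.08448899
n = ln(2.498701e+07) / 0.08448899 = 201.61

201.61


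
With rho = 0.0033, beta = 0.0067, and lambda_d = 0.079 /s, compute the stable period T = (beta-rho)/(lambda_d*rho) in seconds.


T = (beta - rho) / (lambda_d * rho)
T = (0.0067 - 0.0033) / (0.079 * 0.0033)
T = 13.042 s

13.042


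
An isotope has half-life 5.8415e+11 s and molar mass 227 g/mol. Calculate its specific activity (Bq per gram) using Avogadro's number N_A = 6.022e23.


lambda = ln(2) / t_half = ln(2) / 5.8415e+11 = 1.186591e-12 /s
SA = lambda * N_A / M
SA = 1.186591e-12 * 6.022e23 / 227
SA = 3.1479e+09 Bq/g

3.1479e+09


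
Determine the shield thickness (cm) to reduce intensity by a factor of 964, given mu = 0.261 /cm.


x = ln(factor) / mu
x = ln(964) / 0.261
x = 26.326 cm

26.326


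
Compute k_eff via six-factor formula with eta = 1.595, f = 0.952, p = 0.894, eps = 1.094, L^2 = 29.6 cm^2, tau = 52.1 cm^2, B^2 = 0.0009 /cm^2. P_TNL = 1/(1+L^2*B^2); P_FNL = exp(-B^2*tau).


k_inf = eta*f*p*eps = 1.595*0.952*0.894*1.094 = 1.485089
P_TNL = 1/(1 + L^2*B^2) = 1/(1 + 29.6*0.0009) = 0.9740513
P_FNL = exp(-B^2*tau) = exp(-0.0009*52.1) = 0.9541924
k_eff = k_inf * P_TNL * P_FNL = 1.485089 * 0.9740513 * 0.9541924
k_eff = 1.3803

1.3803


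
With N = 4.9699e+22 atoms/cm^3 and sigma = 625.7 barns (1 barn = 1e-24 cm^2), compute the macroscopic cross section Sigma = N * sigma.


Sigma = N * sigma_barns * 1e-24
Sigma = 4.9699e+22 * 625.7 * 1e-24
Sigma = 31.097 /cm

31.097


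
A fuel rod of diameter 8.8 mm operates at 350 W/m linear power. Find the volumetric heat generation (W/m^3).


r = D / 2 / 1000 = 8.8 / 2 / 1000 = 0.0044 m
q''' = q' / (pi * r^2)
q''' = 350 / (pi * 0.0044^2)
q''' = 5.7546e+06 W/m^3

5.7546e+06


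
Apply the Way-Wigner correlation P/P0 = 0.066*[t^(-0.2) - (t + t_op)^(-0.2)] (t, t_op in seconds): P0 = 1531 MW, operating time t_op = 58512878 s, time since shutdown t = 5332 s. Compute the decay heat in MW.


P/P0 = 0.066 * [t^(-0.2) - (t + t_op)^(-0.2)]
P/P0 = 0.066 * [5332^(-0.2) - (5332 + 58512878)^(-0.2)]
P/P0 = 0.066 * [0.1797306 - 0.02796030] = 0.01001684
P = 1531 * 0.01001684 = 15.336 MW

15.336


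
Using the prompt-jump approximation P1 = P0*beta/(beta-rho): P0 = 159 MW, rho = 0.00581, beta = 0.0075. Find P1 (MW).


P1/P0 = beta / (beta - rho)
P1/P0 = 0.0075 / (0.0075 - 0.00581) = 4.437870
P1 = 159 * 4.437870 = 705.62 MW

705.62


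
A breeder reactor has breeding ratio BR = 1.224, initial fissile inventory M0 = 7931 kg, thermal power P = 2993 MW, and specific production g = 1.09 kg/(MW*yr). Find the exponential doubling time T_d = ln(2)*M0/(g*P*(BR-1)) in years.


Breeding gain G = BR - 1 = 1.224 - 1 = 0.224
Fissile production rate = g * P * G = 1.09 * 2993 * 0.224 = 730.77088 kg/yr
T_d = ln(2) * M0 / (g * P * G)
T_d = ln(2) * 7931 / 730.77088 = 7.5227 yr

7.5227


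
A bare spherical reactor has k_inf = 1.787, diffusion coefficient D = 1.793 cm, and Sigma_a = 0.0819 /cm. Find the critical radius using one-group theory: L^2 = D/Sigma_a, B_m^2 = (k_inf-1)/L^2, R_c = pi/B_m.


L^2 = D / Sigma_a = 1.793 / 0.0819 = 21.89255 cm^2
B_m^2 = (k_inf - 1) / L^2 = (1.787 - 1) / 21.89255 = 0.03594830 /cm^2
For a bare sphere: B_g = pi/R, so R_c = pi / sqrt(B_m^2)
R_c = pi / sqrt(0.03594830) = 16.570 cm

16.570


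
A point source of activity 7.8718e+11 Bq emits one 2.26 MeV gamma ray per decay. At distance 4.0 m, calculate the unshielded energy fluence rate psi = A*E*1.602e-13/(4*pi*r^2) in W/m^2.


psi = A * E * 1.602e-13 / (4*pi*r^2)
psi = 7.8718e+11 * 2.26 * 1.602e-13 / (4*pi*4.0^2)
psi = 0.0014175 W/m^2

0.0014175


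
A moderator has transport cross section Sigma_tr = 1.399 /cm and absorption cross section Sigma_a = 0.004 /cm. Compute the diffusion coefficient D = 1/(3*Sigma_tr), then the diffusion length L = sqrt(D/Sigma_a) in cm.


D = 1 / (3 * Sigma_tr) = 1 / (3 * 1.399) = 0.2382654 cm
L = sqrt(D / Sigma_a)
L = sqrt(0.2382654 / 0.004)
L = 7.7179 cm

7.7179


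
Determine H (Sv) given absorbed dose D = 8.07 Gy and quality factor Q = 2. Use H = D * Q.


H = D * Q
H = 8.07 * 2
H = 16.140 Sv

16.140


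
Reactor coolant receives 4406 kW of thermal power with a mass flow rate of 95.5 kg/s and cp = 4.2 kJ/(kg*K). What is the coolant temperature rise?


dT = Q / (m_dot * cp)
dT = 4406 / (95.5 * 4.2)
dT = 10.985 C

10.985


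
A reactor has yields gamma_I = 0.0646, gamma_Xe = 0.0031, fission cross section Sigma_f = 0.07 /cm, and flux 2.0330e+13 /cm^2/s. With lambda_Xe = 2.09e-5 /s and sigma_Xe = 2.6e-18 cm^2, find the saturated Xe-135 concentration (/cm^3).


Xe_eq = (gamma_I + gamma_Xe) * Sigma_f * phi / (lambda_Xe + sigma_Xe * phi)
Numerator = (0.0646 + 0.0031) * 0.07 * 2.0330e+13 = 9.634387e+10
Denominator = 2.09e-5 + 2.6e-18 * 2.0330e+13 = 7.375800e-05
Xe_eq = 9.634387e+10 / 7.375800e-05 = 1.3062e+15 /cm^3

1.3062e+15


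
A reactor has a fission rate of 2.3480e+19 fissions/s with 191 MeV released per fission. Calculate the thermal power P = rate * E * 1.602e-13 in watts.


P = fission_rate * E_MeV * 1.602e-13
P = 2.3480e+19 * 191 * 1.602e-13
P = 7.1845e+08 W

7.1845e+08


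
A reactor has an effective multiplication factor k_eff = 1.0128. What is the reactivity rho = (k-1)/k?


rho = (k_eff - 1) / k_eff
rho = (1.0128 - 1) / 1.0128
rho = 0.012638

0.012638


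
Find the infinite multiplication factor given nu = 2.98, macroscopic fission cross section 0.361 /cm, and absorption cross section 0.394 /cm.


k_inf = nu * Sigma_f / Sigma_a
k_inf = 2.98 * 0.361 / 0.394
k_inf = 2.7304

2.7304


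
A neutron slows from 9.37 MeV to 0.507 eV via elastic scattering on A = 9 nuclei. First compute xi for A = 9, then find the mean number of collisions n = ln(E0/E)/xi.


xi = 1 + (A-1)^2/(2A)*ln((A-1)/(A+1)) = 0.2066007 (for A = 9)
n = ln(E0/E) / xi
n = ln(9.37e6 / 0.507) / 0.2066007
n = ln(1.848126e+07) / 0.2066007 = 80.988

80.988


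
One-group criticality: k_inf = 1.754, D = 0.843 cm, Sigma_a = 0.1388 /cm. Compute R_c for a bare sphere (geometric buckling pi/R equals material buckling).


L^2 = D / Sigma_a = 0.843 / 0.1388 = 6.073487 cm^2
B_m^2 = (k_inf - 1) / L^2 = (1.754 - 1) / 6.073487 = 0.1241461 /cm^2
For a bare sphere: B_g = pi/R, so R_c = pi / sqrt(B_m^2)
R_c = pi / sqrt(0.1241461) = 8.9163 cm

8.9163


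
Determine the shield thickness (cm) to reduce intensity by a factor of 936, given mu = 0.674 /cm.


x = ln(factor) / mu
x = ln(936) / 0.674
x = 10.151 cm

10.151


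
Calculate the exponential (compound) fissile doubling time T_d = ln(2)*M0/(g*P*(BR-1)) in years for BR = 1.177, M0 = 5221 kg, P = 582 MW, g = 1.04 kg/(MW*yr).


Breeding gain G = BR - 1 = 1.177 - 1 = 0.177
Fissile production rate = g * P * G = 1.04 * 582 * 0.177 = 107.13456 kg/yr
T_d = ln(2) * M0 / (g * P * G)
T_d = ln(2) * 5221 / 107.13456 = 33.779 yr

33.779


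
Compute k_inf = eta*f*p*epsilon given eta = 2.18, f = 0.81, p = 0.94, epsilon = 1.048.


k_inf = eta * f * p * epsilon
k_inf = 2.18 * 0.81 * 0.94 * 1.048
k_inf = 1.7395

1.7395


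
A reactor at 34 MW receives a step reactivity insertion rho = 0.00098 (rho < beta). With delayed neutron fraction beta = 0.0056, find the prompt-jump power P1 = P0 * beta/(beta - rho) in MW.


P1/P0 = beta / (beta - rho)
P1/P0 = 0.0056 / (0.0056 - 0.00098) = 1.212121
P1 = 34 * 1.212121 = 41.212 MW

41.212


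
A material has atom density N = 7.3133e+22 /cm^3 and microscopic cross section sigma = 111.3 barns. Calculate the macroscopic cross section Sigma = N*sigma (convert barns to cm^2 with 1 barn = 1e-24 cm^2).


Sigma = N * sigma_barns * 1e-24
Sigma = 7.3133e+22 * 111.3 * 1e-24
Sigma = 8.1397 /cm

8.1397


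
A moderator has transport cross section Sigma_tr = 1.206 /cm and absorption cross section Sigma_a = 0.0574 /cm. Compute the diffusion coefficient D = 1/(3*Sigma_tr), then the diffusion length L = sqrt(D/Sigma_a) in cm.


D = 1 / (3 * Sigma_tr) = 1 / (3 * 1.206) = 0.2763958 cm
L = sqrt(D / Sigma_a)
L = sqrt(0.2763958 / 0.0574)
L = 2.1944 cm

2.1944


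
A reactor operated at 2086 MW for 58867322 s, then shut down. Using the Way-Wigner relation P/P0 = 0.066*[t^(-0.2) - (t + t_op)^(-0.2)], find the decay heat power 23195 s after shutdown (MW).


P/P0 = 0.066 * [t^(-0.2) - (t + t_op)^(-0.2)]
P/P0 = 0.066 * [23195^(-0.2) - (23195 + 58867322)^(-0.2)]
P/P0 = 0.066 * [0.1339433 - 0.02792485] = 0.006997218
P = 2086 * 0.006997218 = 14.596 MW

14.596


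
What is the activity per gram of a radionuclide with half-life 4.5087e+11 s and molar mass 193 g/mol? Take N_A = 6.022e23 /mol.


lambda = ln(2) / t_half = ln(2) / 4.5087e+11 = 1.537355e-12 /s
SA = lambda * N_A / M
SA = 1.537355e-12 * 6.022e23 / 193
SA = 4.7969e+09 Bq/g

4.7969e+09


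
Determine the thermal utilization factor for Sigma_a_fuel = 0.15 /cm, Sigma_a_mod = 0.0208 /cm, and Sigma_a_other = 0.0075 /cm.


f = Sigma_a_fuel / (Sigma_a_fuel + Sigma_a_mod + Sigma_a_other)
f = 0.15 / (0.15 + 0.0208 + 0.0075)
f = 0.84128

0.84128


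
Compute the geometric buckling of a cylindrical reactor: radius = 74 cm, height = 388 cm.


B^2 = (2.405/R)^2 + (pi/H)^2
B^2 = (2.405/74)^2 + (pi/388)^2
B^2 = 0.0011218 /cm^2

0.0011218


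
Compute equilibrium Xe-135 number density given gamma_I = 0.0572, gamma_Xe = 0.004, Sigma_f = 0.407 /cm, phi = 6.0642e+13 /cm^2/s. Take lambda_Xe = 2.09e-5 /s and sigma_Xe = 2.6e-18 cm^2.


Xe_eq = (gamma_I + gamma_Xe) * Sigma_f * phi / (lambda_Xe + sigma_Xe * phi)
Numerator = (0.0572 + 0.004) * 0.407 * 6.0642e+13 = 1.510495e+12
Denominator = 2.09e-5 + 2.6e-18 * 6.0642e+13 = 1.785692e-04
Xe_eq = 1.510495e+12 / 1.785692e-04 = 8.4589e+15 /cm^3

8.4589e+15


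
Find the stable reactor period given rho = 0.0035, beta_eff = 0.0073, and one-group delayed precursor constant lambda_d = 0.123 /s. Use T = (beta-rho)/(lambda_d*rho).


T = (beta - rho) / (lambda_d * rho)
T = (0.0073 - 0.0035) / (0.123 * 0.0035)
T = 8.8269 s

8.8269


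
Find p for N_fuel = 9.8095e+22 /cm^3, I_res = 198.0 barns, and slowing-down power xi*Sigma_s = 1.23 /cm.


p = exp(-N * I * 1e-24 / (xi*Sigma_s))
p = exp(-9.8095e+22 * 198.0 * 1e-24 / 1.23)
p = 1.3871e-07

1.3871e-07


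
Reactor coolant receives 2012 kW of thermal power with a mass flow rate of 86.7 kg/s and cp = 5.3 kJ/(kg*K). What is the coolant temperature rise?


dT = Q / (m_dot * cp)
dT = 2012 / (86.7 * 5.3)
dT = 4.3786 C

4.3786


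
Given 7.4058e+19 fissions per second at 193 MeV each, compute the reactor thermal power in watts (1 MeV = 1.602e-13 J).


P = fission_rate * E_MeV * 1.602e-13
P = 7.4058e+19 * 193 * 1.602e-13
P = 2.2898e+09 W

2.2898e+09


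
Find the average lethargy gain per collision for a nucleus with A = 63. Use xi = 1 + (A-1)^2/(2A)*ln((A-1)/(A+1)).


xi = 1 + (A-1)^2/(2A) * ln((A-1)/(A+1))
xi = 1 + (63-1)^2/(2*63) * ln((63-1)/(63 +1))
xi = 0.031413

0.031413


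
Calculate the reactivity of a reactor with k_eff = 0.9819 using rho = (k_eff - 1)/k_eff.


rho = (k_eff - 1) / k_eff
rho = (0.9819 - 1) / 0.9819
rho = -0.018434

-0.018434


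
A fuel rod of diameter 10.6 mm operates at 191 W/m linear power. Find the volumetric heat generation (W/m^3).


r = D / 2 / 1000 = 10.6 / 2 / 1000 = 0.0053 m
q''' = q' / (pi * r^2)
q''' = 191 / (pi * 0.0053^2)
q''' = 2.1644e+06 W/m^3

2.1644e+06


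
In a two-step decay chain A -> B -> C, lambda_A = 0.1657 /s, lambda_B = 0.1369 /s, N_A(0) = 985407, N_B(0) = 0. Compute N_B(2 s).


N_B(t) = lambda_A * N_A0 / (lambda_B - lambda_A) * [exp(-lambda_A*t) - exp(-lambda_B*t)]
exp(-0.1657*2) = 0.7179179; exp(-0.1369*2) = 0.7604842
N_B = 0.1657 * 985407 / (0.1369 - 0.1657) * (0.7179179 - 0.7604842)
N_B = 241330

241330


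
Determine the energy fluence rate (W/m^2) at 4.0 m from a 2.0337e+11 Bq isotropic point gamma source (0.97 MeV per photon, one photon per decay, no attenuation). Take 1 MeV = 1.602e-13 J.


psi = A * E * 1.602e-13 / (4*pi*r^2)
psi = 2.0337e+11 * 0.97 * 1.602e-13 / (4*pi*4.0^2)
psi = 1.5718e-04 W/m^2

1.5718e-04


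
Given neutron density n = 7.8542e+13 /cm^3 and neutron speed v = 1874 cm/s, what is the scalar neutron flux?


phi = n * v
phi = 7.8542e+13 * 1874
phi = 1.4719e+17 /cm^2/s

1.4719e+17


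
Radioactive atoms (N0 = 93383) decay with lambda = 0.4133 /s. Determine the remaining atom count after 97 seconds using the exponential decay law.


N = N0 * exp(-lambda * t)
N = 93383 * exp(-0.4133 * 97)
N = 3.6254e-13

3.6254e-13


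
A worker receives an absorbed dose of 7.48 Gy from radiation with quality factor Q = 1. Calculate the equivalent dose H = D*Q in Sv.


H = D * Q
H = 7.48 * 1
H = 7.4800 Sv

7.4800


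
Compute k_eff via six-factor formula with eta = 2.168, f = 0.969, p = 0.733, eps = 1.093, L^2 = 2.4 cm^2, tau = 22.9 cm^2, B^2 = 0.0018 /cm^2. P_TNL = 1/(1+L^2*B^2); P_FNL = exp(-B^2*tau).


k_inf = eta*f*p*eps = 2.168*0.969*0.733*1.093 = 1.683089
P_TNL = 1/(1 + L^2*B^2) = 1/(1 + 2.4*0.0018) = 0.9956986
P_FNL = exp(-B^2*tau) = exp(-0.0018*22.9) = 0.9596180
k_eff = k_inf * P_TNL * P_FNL = 1.683089 * 0.9956986 * 0.9596180
k_eff = 1.6082

1.6082


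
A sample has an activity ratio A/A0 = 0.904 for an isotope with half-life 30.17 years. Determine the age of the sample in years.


lambda = ln(2) / t_half = ln(2) / 30.17 = 0.02297472 /yr
t = -ln(A/A0) / lambda
t = -ln(0.904) / 0.02297472
t = 4.3929 yr

4.3929


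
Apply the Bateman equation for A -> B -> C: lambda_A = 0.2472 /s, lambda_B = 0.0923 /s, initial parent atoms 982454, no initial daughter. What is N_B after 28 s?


N_B(t) = lambda_A * N_A0 / (lambda_B - lambda_A) * [exp(-lambda_A*t) - exp(-lambda_B*t)]
exp(-0.2472*28) = 9.862507e-04; exp(-0.0923*28) = 0.07544133
N_B = 0.2472 * 982454 / (0.0923 - 0.2472) * (9.862507e-04 - 0.07544133)
N_B = 116736

116736


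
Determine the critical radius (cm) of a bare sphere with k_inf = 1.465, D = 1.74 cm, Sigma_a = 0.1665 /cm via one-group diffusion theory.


L^2 = D / Sigma_a = 1.74 / 0.1665 = 10.45045 cm^2
B_m^2 = (k_inf - 1) / L^2 = (1.465 - 1) / 10.45045 = 0.04449569 /cm^2
For a bare sphere: B_g = pi/R, so R_c = pi / sqrt(B_m^2)
R_c = pi / sqrt(0.04449569) = 14.893 cm

14.893


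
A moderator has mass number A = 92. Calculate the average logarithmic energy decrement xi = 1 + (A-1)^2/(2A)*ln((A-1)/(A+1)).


xi = 1 + (A-1)^2/(2A) * ln((A-1)/(A+1))
xi = 1 + (92-1)^2/(2*92) * ln((92-1)/(92 +1))
xi = 0.021582

0.021582


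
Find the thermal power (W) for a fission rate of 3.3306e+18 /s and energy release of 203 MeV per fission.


P = fission_rate * E_MeV * 1.602e-13
P = 3.3306e+18 * 203 * 1.602e-13
P = 1.0831e+08 W

1.0831e+08


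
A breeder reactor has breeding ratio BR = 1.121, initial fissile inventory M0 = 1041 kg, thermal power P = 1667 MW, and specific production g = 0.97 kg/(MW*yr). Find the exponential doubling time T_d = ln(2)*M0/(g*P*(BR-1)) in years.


Breeding gain G = BR - 1 = 1.121 - 1 = 0.121
Fissile production rate = g * P * G = 0.97 * 1667 * 0.121 = 195.65579 kg/yr
T_d = ln(2) * M0 / (g * P * G)
T_d = ln(2) * 1041 / 195.65579 = 3.6879 yr

3.6879


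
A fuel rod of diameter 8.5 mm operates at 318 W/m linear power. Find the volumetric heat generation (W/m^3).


r = D / 2 / 1000 = 8.5 / 2 / 1000 = 0.00425 m
q''' = q' / (pi * r^2)
q''' = 318 / (pi * 0.00425^2)
q''' = 5.6040e+06 W/m^3

5.6040e+06


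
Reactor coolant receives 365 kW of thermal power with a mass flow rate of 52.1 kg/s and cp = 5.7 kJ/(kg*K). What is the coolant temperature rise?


dT = Q / (m_dot * cp)
dT = 365 / (52.1 * 5.7)
dT = 1.2291 C

1.2291


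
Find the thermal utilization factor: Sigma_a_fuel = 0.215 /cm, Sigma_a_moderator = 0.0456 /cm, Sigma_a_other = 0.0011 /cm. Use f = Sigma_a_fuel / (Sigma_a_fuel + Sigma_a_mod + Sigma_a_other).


f = Sigma_a_fuel / (Sigma_a_fuel + Sigma_a_mod + Sigma_a_other)
f = 0.215 / (0.215 + 0.0456 + 0.0011)
f = 0.82155

0.82155


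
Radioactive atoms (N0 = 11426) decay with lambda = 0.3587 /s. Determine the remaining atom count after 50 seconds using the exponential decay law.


N = N0 * exp(-lambda * t)
N = 11426 * exp(-0.3587 * 50)
N = 1.8570e-04

1.8570e-04


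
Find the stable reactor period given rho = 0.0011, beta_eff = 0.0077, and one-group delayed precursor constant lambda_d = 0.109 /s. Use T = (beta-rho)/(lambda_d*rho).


T = (beta - rho) / (lambda_d * rho)
T = (0.0077 - 0.0011) / (0.109 * 0.0011)
T = 55.046 s

55.046


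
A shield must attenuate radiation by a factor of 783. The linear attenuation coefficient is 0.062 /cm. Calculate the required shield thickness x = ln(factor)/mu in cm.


x = ln(factor) / mu
x = ln(783) / 0.062
x = 107.47 cm

107.47


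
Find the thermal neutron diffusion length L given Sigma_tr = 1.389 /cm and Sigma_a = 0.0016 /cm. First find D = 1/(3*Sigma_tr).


D = 1 / (3 * Sigma_tr) = 1 / (3 * 1.389) = 0.2399808 cm
L = sqrt(D / Sigma_a)
L = sqrt(0.2399808 / 0.0016)
L = 12.247 cm

12.247


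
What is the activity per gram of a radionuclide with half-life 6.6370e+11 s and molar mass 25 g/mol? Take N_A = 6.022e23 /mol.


lambda = ln(2) / t_half = ln(2) / 6.6370e+11 = 1.044368e-12 /s
SA = lambda * N_A / M
SA = 1.044368e-12 * 6.022e23 / 25
SA = 2.5157e+10 Bq/g

2.5157e+10


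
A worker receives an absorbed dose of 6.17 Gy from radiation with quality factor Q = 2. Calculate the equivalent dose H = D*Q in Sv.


H = D * Q
H = 6.17 * 2
H = 12.340 Sv

12.340


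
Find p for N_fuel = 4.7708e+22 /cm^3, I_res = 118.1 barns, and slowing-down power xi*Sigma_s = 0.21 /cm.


p = exp(-N * I * 1e-24 / (xi*Sigma_s))
p = exp(-4.7708e+22 * 118.1 * 1e-24 / 0.21)
p = 2.2277e-12

2.2277e-12


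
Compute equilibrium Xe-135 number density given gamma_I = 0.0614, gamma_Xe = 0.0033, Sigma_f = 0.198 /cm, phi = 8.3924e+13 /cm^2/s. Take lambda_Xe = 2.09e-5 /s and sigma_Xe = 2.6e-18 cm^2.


Xe_eq = (gamma_I + gamma_Xe) * Sigma_f * phi / (lambda_Xe + sigma_Xe * phi)
Numerator = (0.0614 + 0.0033) * 0.198 * 8.3924e+13 = 1.075117e+12
Denominator = 2.09e-5 + 2.6e-18 * 8.3924e+13 = 2.391024e-04
Xe_eq = 1.075117e+12 / 2.391024e-04 = 4.4965e+15 /cm^3

4.4965e+15


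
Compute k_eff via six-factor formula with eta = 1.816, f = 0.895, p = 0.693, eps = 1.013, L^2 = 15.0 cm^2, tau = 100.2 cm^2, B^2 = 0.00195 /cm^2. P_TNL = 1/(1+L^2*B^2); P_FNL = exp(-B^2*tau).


k_inf = eta*f*p*eps = 1.816*0.895*0.693*1.013 = 1.140989
P_TNL = 1/(1 + L^2*B^2) = 1/(1 + 15.0*0.00195) = 0.9715812
P_FNL = exp(-B^2*tau) = exp(-0.00195*100.2) = 0.8225138
k_eff = k_inf * P_TNL * P_FNL = 1.140989 * 0.9715812 * 0.8225138
k_eff = 0.91181

0.91181


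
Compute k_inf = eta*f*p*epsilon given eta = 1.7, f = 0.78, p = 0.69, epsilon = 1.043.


k_inf = eta * f * p * epsilon
k_inf = 1.7 * 0.78 * 0.69 * 1.043
k_inf = 0.95428

0.95428


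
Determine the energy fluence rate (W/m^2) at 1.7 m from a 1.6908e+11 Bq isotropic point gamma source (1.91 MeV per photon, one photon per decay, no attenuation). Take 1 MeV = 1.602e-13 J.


psi = A * E * 1.602e-13 / (4*pi*r^2)
psi = 1.6908e+11 * 1.91 * 1.602e-13 / (4*pi*1.7^2)
psi = 0.0014246 W/m^2

0.0014246


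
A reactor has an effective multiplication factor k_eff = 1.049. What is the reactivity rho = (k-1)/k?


rho = (k_eff - 1) / k_eff
rho = (1.049 - 1) / 1.049
rho = 0.046711

0.046711


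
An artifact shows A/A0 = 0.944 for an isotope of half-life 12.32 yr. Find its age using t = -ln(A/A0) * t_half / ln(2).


lambda = ln(2) / t_half = ln(2) / 12.32 = 0.05626195 /yr
t = -ln(A/A0) / lambda
t = -ln(0.944) / 0.05626195
t = 1.0243 yr

1.0243


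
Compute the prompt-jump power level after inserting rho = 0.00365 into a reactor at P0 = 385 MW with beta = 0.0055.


P1/P0 = beta / (beta - rho)
P1/P0 = 0.0055 / (0.0055 - 0.00365) = 2.972973
P1 = 385 * 2.972973 = 1144.6 MW

1144.6


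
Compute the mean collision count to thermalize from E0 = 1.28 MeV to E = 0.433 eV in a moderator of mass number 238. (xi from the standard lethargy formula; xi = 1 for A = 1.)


xi = 1 + (A-1)^2/(2A)*ln((A-1)/(A+1)) = 0.008379872 (for A = 238)
n = ln(E0/E) / xi
n = ln(1.28e6 / 0.433) / 0.008379872
n = ln(2.956120e+06) / 0.008379872 = 1778.0

1778.0


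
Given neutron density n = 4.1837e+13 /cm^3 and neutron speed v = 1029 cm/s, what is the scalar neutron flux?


phi = n * v
phi = 4.1837e+13 * 1029
phi = 4.3050e+16 /cm^2/s

4.3050e+16


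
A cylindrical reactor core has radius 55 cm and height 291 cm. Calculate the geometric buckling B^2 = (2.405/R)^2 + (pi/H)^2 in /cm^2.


B^2 = (2.405/R)^2 + (pi/H)^2
B^2 = (2.405/55)^2 + (pi/291)^2
B^2 = 0.0020286 /cm^2

0.0020286
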